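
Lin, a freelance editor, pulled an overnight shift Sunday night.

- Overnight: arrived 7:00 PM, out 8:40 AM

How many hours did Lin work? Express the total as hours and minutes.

13 h 40 min

Overnight: 7:00 PM → midnight = 5 h 0 min; midnight → 8:40 AM = 8 h 40 min; span 13 h 40 min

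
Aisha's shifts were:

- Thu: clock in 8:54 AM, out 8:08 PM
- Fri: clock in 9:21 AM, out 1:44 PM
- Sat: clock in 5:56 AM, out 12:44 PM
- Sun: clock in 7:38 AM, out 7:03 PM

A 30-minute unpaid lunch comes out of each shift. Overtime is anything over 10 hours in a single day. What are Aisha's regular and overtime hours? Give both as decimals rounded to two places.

Regular 30.18 hours, overtime 1.65 hours

Thu: 8:54 AM–8:08 PM = 11 h 14 min; less 30 min break → 10 h 44 min
Fri: 9:21 AM–1:44 PM = 4 h 23 min; less 30 min break → 3 h 53 min
Sat: 5:56 AM–12:44 PM = 6 h 48 min; less 30 min break → 6 h 18 min
Sun: 7:38 AM–7:03 PM = 11 h 25 min; less 30 min break → 10 h 55 min
Thu reg 10 h 0 min / OT 0 h 44 min; Fri reg 3 h 53 min / OT 0 h 0 min; Sat reg 6 h 18 min / OT 0 h 0 min; Sun reg 10 h 0 min / OT 0 h 55 min.
Totals: regular 30 h 11 min, overtime 1 h 39 min.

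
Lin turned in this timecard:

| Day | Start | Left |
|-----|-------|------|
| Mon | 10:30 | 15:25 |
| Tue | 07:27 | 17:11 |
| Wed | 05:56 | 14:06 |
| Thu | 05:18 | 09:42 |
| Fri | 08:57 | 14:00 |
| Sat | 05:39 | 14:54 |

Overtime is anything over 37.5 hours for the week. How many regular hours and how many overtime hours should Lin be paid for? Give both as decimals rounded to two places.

Mon: 10:30–15:25 = 4 h 55 min
Tue: 07:27–17:11 = 9 h 44 min
Wed: 05:56–14:06 = 8 h 10 min
Thu: 05:18–09:42 = 4 h 24 min
Fri: 08:57–14:00 = 5 h 3 min
Sat: 05:39–14:54 = 9 h 15 min
Total worked: 41 h 31 min = 41.52 h.
Threshold 37.5 h → overtime 4 h 1 min, regular 37 h 30 min.

Regular 37.50 hours, overtime 4.02 hours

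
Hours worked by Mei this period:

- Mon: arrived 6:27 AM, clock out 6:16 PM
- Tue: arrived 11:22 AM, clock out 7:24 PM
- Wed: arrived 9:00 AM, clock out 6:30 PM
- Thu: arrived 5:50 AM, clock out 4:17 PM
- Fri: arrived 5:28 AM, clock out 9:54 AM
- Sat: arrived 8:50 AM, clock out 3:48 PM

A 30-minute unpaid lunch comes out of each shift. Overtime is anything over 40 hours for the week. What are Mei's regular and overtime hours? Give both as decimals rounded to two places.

Regular 40.00 hours, overtime 8.20 hours

Mon: 6:27 AM–6:16 PM = 11 h 49 min; less 30 min break → 11 h 19 min
Tue: 11:22 AM–7:24 PM = 8 h 2 min; less 30 min break → 7 h 32 min
Wed: 9:00 AM–6:30 PM = 9 h 30 min; less 30 min break → 9 h 0 min
Thu: 5:50 AM–4:17 PM = 10 h 27 min; less 30 min break → 9 h 57 min
Fri: 5:28 AM–9:54 AM = 4 h 26 min; less 30 min break → 3 h 56 min
Sat: 8:50 AM–3:48 PM = 6 h 58 min; less 30 min break → 6 h 28 min
Total worked: 48 h 12 min = 48.20 h.
Threshold 40 h → overtime 8 h 12 min, regular 40 h 0 min.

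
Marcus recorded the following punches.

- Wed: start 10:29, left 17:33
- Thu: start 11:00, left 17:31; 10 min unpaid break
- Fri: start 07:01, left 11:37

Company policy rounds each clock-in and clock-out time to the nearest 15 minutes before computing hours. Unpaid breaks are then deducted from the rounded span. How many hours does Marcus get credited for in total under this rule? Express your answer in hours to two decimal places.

Wed: in 10:29→10:30, out 17:33→17:30; 7 h 0 min
Thu: in 11:00→11:00, out 17:31→17:30; 6 h 30 min − 10 min = 6 h 20 min
Fri: in 07:01→07:00, out 11:37→11:30; 4 h 30 min
Total credited: 17 h 50 min.

17.83 hours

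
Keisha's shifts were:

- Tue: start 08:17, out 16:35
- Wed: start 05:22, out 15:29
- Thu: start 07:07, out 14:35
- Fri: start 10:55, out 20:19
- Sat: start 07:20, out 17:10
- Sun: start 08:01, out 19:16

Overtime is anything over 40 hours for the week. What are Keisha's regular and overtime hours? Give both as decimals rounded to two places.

Tue: 08:17–16:35 = 8 h 18 min
Wed: 05:22–15:29 = 10 h 7 min
Thu: 07:07–14:35 = 7 h 28 min
Fri: 10:55–20:19 = 9 h 24 min
Sat: 07:20–17:10 = 9 h 50 min
Sun: 08:01–19:16 = 11 h 15 min
Total worked: 56 h 22 min = 56.37 h.
Threshold 40 h → overtime 16 h 22 min, regular 40 h 0 min.

Regular 40.00 hours, overtime 16.37 hours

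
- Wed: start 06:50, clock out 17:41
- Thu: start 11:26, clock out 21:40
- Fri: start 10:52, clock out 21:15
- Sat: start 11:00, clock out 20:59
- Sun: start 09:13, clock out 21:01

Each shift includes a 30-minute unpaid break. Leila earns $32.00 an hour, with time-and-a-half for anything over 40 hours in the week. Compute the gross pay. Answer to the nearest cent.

Wed: 06:50–17:41 = 10 h 51 min; less 30 min break → 10 h 21 min
Thu: 11:26–21:40 = 10 h 14 min; less 30 min break → 9 h 44 min
Fri: 10:52–21:15 = 10 h 23 min; less 30 min break → 9 h 53 min
Sat: 11:00–20:59 = 9 h 59 min; less 30 min break → 9 h 29 min
Sun: 09:13–21:01 = 11 h 48 min; less 30 min break → 11 h 18 min
Total worked: 50 h 45 min = 3045 min.
Regular 40 h 0 min = 2400 min at $32.00/h; overtime 10 h 45 min = 645 min at $48.00/h.
Pay = (2400 × $32.00 + 645 × $48.00) ÷ 60 = $1796.00.

$1796.00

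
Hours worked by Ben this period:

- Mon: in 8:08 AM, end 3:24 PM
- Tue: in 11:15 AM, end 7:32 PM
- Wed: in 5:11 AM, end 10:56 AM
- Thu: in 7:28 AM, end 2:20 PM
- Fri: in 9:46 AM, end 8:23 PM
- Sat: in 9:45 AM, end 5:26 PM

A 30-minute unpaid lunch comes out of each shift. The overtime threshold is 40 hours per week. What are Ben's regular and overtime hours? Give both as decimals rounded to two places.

Regular 40.00 hours, overtime 3.47 hours

Mon: 8:08 AM–3:24 PM = 7 h 16 min; less 30 min break → 6 h 46 min
Tue: 11:15 AM–7:32 PM = 8 h 17 min; less 30 min break → 7 h 47 min
Wed: 5:11 AM–10:56 AM = 5 h 45 min; less 30 min break → 5 h 15 min
Thu: 7:28 AM–2:20 PM = 6 h 52 min; less 30 min break → 6 h 22 min
Fri: 9:46 AM–8:23 PM = 10 h 37 min; less 30 min break → 10 h 7 min
Sat: 9:45 AM–5:26 PM = 7 h 41 min; less 30 min break → 7 h 11 min
Total worked: 43 h 28 min = 43.47 h.
Threshold 40 h → overtime 3 h 28 min, regular 40 h 0 min.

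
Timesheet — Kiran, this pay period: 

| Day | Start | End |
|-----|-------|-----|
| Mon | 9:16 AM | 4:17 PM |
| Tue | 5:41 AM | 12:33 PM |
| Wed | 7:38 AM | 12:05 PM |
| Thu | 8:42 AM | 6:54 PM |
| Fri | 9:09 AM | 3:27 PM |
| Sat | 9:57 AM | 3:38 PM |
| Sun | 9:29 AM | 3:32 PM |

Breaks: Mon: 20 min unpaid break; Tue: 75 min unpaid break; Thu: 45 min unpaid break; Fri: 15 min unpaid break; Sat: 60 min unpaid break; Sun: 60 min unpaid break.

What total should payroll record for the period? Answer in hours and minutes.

41 h 59 min

Mon: 9:16 AM–4:17 PM = 7 h 1 min; less 20 min break → 6 h 41 min
Tue: 5:41 AM–12:33 PM = 6 h 52 min; less 75 min break → 5 h 37 min
Wed: 7:38 AM–12:05 PM = 4 h 27 min
Thu: 8:42 AM–6:54 PM = 10 h 12 min; less 45 min break → 9 h 27 min
Fri: 9:09 AM–3:27 PM = 6 h 18 min; less 15 min break → 6 h 3 min
Sat: 9:57 AM–3:38 PM = 5 h 41 min; less 60 min break → 4 h 41 min
Sun: 9:29 AM–3:32 PM = 6 h 3 min; less 60 min break → 5 h 3 min
Total: 6 h 41 min + 5 h 37 min + 4 h 27 min + 9 h 27 min + 6 h 3 min + 4 h 41 min + 5 h 3 min = 41 h 59 min.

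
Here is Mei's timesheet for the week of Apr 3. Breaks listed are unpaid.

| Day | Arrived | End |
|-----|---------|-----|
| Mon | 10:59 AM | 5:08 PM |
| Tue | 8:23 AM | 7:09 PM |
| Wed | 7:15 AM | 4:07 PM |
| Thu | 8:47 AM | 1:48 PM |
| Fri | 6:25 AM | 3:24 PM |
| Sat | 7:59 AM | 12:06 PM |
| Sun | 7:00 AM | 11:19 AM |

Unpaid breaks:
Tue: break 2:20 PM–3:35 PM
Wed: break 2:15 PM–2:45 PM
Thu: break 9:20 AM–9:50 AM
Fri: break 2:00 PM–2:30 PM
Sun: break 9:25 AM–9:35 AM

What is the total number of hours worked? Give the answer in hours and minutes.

Mon: 10:59 AM–5:08 PM = 6 h 9 min
Tue: 8:23 AM–7:09 PM = 10 h 46 min; less 75 min break → 9 h 31 min
Wed: 7:15 AM–4:07 PM = 8 h 52 min; less 30 min break → 8 h 22 min
Thu: 8:47 AM–1:48 PM = 5 h 1 min; less 30 min break → 4 h 31 min
Fri: 6:25 AM–3:24 PM = 8 h 59 min; less 30 min break → 8 h 29 min
Sat: 7:59 AM–12:06 PM = 4 h 7 min
Sun: 7:00 AM–11:19 AM = 4 h 19 min; less 10 min break → 4 h 9 min
Total: 6 h 9 min + 9 h 31 min + 8 h 22 min + 4 h 31 min + 8 h 29 min + 4 h 7 min + 4 h 9 min = 45 h 18 min.

45 h 18 min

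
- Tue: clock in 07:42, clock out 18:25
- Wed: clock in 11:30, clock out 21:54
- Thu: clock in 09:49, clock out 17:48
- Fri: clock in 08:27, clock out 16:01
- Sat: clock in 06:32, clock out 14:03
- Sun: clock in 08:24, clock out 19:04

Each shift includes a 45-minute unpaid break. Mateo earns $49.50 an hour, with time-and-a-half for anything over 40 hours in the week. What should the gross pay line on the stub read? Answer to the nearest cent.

Tue: 07:42–18:25 = 10 h 43 min; less 45 min break → 9 h 58 min
Wed: 11:30–21:54 = 10 h 24 min; less 45 min break → 9 h 39 min
Thu: 09:49–17:48 = 7 h 59 min; less 45 min break → 7 h 14 min
Fri: 08:27–16:01 = 7 h 34 min; less 45 min break → 6 h 49 min
Sat: 06:32–14:03 = 7 h 31 min; less 45 min break → 6 h 46 min
Sun: 08:24–19:04 = 10 h 40 min; less 45 min break → 9 h 55 min
Total worked: 50 h 21 min = 3021 min.
Regular 40 h 0 min = 2400 min at $49.50/h; overtime 10 h 21 min = 621 min at $74.25/h.
Pay = (2400 × $49.50 + 621 × $74.25) ÷ 60 = $2748.49.

$2748.49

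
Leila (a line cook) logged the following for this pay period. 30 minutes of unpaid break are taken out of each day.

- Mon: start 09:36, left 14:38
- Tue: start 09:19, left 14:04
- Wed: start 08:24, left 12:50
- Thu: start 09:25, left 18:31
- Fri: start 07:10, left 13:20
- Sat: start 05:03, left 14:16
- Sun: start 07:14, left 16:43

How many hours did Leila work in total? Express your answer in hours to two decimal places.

44.68 hours

Mon: 09:36–14:38 = 5 h 2 min; less 30 min break → 4 h 32 min
Tue: 09:19–14:04 = 4 h 45 min; less 30 min break → 4 h 15 min
Wed: 08:24–12:50 = 4 h 26 min; less 30 min break → 3 h 56 min
Thu: 09:25–18:31 = 9 h 6 min; less 30 min break → 8 h 36 min
Fri: 07:10–13:20 = 6 h 10 min; less 30 min break → 5 h 40 min
Sat: 05:03–14:16 = 9 h 13 min; less 30 min break → 8 h 43 min
Sun: 07:14–16:43 = 9 h 29 min; less 30 min break → 8 h 59 min
Total: 4 h 32 min + 4 h 15 min + 3 h 56 min + 8 h 36 min + 5 h 40 min + 8 h 43 min + 8 h 59 min = 44 h 41 min.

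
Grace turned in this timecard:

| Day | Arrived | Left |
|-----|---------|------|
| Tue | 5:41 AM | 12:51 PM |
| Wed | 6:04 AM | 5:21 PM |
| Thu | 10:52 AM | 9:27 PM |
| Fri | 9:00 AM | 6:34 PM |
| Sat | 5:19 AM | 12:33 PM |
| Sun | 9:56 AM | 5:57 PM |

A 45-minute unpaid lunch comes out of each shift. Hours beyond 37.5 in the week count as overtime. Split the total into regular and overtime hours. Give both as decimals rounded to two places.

Tue: 5:41 AM–12:51 PM = 7 h 10 min; less 45 min break → 6 h 25 min
Wed: 6:04 AM–5:21 PM = 11 h 17 min; less 45 min break → 10 h 32 min
Thu: 10:52 AM–9:27 PM = 10 h 35 min; less 45 min break → 9 h 50 min
Fri: 9:00 AM–6:34 PM = 9 h 34 min; less 45 min break → 8 h 49 min
Sat: 5:19 AM–12:33 PM = 7 h 14 min; less 45 min break → 6 h 29 min
Sun: 9:56 AM–5:57 PM = 8 h 1 min; less 45 min break → 7 h 16 min
Total worked: 49 h 21 min = 49.35 h.
Threshold 37.5 h → overtime 11 h 51 min, regular 37 h 30 min.

Regular 37.50 hours, overtime 11.85 hours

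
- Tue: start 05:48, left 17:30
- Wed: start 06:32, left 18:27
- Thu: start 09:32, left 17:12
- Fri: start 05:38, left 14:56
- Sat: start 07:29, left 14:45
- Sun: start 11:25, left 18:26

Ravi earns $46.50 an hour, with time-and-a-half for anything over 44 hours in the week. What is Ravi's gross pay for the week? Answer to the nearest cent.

$2803.95

Tue: 05:48–17:30 = 11 h 42 min
Wed: 06:32–18:27 = 11 h 55 min
Thu: 09:32–17:12 = 7 h 40 min
Fri: 05:38–14:56 = 9 h 18 min
Sat: 07:29–14:45 = 7 h 16 min
Sun: 11:25–18:26 = 7 h 1 min
Total worked: 54 h 52 min = 3292 min.
Regular 44 h 0 min = 2640 min at $46.50/h; overtime 10 h 52 min = 652 min at $69.75/h.
Pay = (2640 × $46.50 + 652 × $69.75) ÷ 60 = $2803.95.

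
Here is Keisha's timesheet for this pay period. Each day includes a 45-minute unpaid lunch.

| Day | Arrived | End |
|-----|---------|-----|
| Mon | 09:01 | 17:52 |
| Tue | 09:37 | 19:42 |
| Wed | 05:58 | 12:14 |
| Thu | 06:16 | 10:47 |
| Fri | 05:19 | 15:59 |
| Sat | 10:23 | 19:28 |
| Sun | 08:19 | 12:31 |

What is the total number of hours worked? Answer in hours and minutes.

48 h 25 min

Mon: 09:01–17:52 = 8 h 51 min; less 45 min break → 8 h 6 min
Tue: 09:37–19:42 = 10 h 5 min; less 45 min break → 9 h 20 min
Wed: 05:58–12:14 = 6 h 16 min; less 45 min break → 5 h 31 min
Thu: 06:16–10:47 = 4 h 31 min; less 45 min break → 3 h 46 min
Fri: 05:19–15:59 = 10 h 40 min; less 45 min break → 9 h 55 min
Sat: 10:23–19:28 = 9 h 5 min; less 45 min break → 8 h 20 min
Sun: 08:19–12:31 = 4 h 12 min; less 45 min break → 3 h 27 min
Total: 8 h 6 min + 9 h 20 min + 5 h 31 min + 3 h 46 min + 9 h 55 min + 8 h 20 min + 3 h 27 min = 48 h 25 min.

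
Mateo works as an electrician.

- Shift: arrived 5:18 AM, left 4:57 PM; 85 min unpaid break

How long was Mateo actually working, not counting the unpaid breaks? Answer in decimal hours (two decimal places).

10.23 hours

Shift: 5:18 AM–4:57 PM = 11 h 39 min; less 85 min break → 10 h 14 min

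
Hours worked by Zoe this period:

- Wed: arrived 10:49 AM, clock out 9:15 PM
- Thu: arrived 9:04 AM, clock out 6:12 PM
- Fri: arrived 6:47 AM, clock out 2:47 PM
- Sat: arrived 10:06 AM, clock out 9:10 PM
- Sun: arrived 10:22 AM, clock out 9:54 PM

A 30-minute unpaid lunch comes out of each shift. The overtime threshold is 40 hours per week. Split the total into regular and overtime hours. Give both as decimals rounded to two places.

Wed: 10:49 AM–9:15 PM = 10 h 26 min; less 30 min break → 9 h 56 min
Thu: 9:04 AM–6:12 PM = 9 h 8 min; less 30 min break → 8 h 38 min
Fri: 6:47 AM–2:47 PM = 8 h 0 min; less 30 min break → 7 h 30 min
Sat: 10:06 AM–9:10 PM = 11 h 4 min; less 30 min break → 10 h 34 min
Sun: 10:22 AM–9:54 PM = 11 h 32 min; less 30 min break → 11 h 2 min
Total worked: 47 h 40 min = 47.67 h.
Threshold 40 h → overtime 7 h 40 min, regular 40 h 0 min.

Regular 40.00 hours, overtime 7.67 hours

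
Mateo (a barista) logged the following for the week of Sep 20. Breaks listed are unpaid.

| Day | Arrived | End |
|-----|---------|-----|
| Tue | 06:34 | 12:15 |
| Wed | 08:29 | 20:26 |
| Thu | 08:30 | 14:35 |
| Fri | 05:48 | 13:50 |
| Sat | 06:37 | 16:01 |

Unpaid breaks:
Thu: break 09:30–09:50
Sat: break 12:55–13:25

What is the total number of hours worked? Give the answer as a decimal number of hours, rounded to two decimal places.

Tue: 06:34–12:15 = 5 h 41 min
Wed: 08:29–20:26 = 11 h 57 min
Thu: 08:30–14:35 = 6 h 5 min; less 20 min break → 5 h 45 min
Fri: 05:48–13:50 = 8 h 2 min
Sat: 06:37–16:01 = 9 h 24 min; less 30 min break → 8 h 54 min
Total: 5 h 41 min + 11 h 57 min + 5 h 45 min + 8 h 2 min + 8 h 54 min = 40 h 19 min.

40.32 hours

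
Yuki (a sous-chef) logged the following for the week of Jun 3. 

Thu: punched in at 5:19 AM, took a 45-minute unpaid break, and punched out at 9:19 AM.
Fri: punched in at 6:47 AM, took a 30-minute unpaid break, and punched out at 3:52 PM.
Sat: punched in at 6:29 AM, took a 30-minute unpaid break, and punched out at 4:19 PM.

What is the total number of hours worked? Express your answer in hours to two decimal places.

Thu: 5:19 AM–9:19 AM = 4 h 0 min; less 45 min break → 3 h 15 min
Fri: 6:47 AM–3:52 PM = 9 h 5 min; less 30 min break → 8 h 35 min
Sat: 6:29 AM–4:19 PM = 9 h 50 min; less 30 min break → 9 h 20 min
Total: 3 h 15 min + 8 h 35 min + 9 h 20 min = 21 h 10 min.

21.17 hours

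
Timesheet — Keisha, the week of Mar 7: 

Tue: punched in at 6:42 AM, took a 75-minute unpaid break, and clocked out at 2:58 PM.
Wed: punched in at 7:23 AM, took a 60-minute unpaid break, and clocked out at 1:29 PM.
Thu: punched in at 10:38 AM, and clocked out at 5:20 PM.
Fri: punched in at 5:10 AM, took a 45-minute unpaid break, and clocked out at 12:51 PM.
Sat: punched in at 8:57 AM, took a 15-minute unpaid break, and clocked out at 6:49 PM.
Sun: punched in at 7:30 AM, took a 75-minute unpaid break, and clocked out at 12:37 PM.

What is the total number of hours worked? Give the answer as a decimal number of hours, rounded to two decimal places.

39.23 hours

Tue: 6:42 AM–2:58 PM = 8 h 16 min; less 75 min break → 7 h 1 min
Wed: 7:23 AM–1:29 PM = 6 h 6 min; less 60 min break → 5 h 6 min
Thu: 10:38 AM–5:20 PM = 6 h 42 min
Fri: 5:10 AM–12:51 PM = 7 h 41 min; less 45 min break → 6 h 56 min
Sat: 8:57 AM–6:49 PM = 9 h 52 min; less 15 min break → 9 h 37 min
Sun: 7:30 AM–12:37 PM = 5 h 7 min; less 75 min break → 3 h 52 min
Total: 7 h 1 min + 5 h 6 min + 6 h 42 min + 6 h 56 min + 9 h 37 min + 3 h 52 min = 39 h 14 min.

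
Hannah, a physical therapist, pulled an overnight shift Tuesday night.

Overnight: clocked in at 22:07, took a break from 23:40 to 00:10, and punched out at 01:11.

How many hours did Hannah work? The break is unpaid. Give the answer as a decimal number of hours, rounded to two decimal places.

2.57 hours

Overnight: 22:07 → midnight = 1 h 53 min; midnight → 01:11 = 1 h 11 min; span 3 h 4 min; less 30 min break → 2 h 34 min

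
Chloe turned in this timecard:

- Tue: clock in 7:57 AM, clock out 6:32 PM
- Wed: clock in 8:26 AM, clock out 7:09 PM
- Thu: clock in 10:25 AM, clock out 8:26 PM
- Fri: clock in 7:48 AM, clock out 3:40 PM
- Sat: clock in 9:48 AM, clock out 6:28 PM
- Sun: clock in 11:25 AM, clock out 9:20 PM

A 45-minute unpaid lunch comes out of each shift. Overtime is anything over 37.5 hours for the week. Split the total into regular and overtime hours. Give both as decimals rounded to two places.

Tue: 7:57 AM–6:32 PM = 10 h 35 min; less 45 min break → 9 h 50 min
Wed: 8:26 AM–7:09 PM = 10 h 43 min; less 45 min break → 9 h 58 min
Thu: 10:25 AM–8:26 PM = 10 h 1 min; less 45 min break → 9 h 16 min
Fri: 7:48 AM–3:40 PM = 7 h 52 min; less 45 min break → 7 h 7 min
Sat: 9:48 AM–6:28 PM = 8 h 40 min; less 45 min break → 7 h 55 min
Sun: 11:25 AM–9:20 PM = 9 h 55 min; less 45 min break → 9 h 10 min
Total worked: 53 h 16 min = 53.27 h.
Threshold 37.5 h → overtime 15 h 46 min, regular 37 h 30 min.

Regular 37.50 hours, overtime 15.77 hours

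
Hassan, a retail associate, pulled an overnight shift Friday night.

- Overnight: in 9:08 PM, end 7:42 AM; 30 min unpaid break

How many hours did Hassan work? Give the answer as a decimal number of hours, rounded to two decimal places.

10.07 hours

Overnight: 9:08 PM → midnight = 2 h 52 min; midnight → 7:42 AM = 7 h 42 min; span 10 h 34 min; less 30 min break → 10 h 4 min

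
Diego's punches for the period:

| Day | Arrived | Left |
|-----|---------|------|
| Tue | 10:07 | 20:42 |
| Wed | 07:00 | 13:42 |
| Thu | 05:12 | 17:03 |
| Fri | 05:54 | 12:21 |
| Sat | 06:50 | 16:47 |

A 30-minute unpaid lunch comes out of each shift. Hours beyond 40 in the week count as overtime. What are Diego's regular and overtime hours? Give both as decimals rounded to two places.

Regular 40.00 hours, overtime 3.03 hours

Tue: 10:07–20:42 = 10 h 35 min; less 30 min break → 10 h 5 min
Wed: 07:00–13:42 = 6 h 42 min; less 30 min break → 6 h 12 min
Thu: 05:12–17:03 = 11 h 51 min; less 30 min break → 11 h 21 min
Fri: 05:54–12:21 = 6 h 27 min; less 30 min break → 5 h 57 min
Sat: 06:50–16:47 = 9 h 57 min; less 30 min break → 9 h 27 min
Total worked: 43 h 2 min = 43.03 h.
Threshold 40 h → overtime 3 h 2 min, regular 40 h 0 min.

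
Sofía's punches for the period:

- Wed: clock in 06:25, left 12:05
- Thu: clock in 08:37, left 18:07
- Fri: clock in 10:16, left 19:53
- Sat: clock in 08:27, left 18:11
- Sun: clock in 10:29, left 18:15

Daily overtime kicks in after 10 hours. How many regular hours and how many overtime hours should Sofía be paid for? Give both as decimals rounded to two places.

Wed: 06:25–12:05 = 5 h 40 min
Thu: 08:37–18:07 = 9 h 30 min
Fri: 10:16–19:53 = 9 h 37 min
Sat: 08:27–18:11 = 9 h 44 min
Sun: 10:29–18:15 = 7 h 46 min
Wed reg 5 h 40 min / OT 0 h 0 min; Thu reg 9 h 30 min / OT 0 h 0 min; Fri reg 9 h 37 min / OT 0 h 0 min; Sat reg 9 h 44 min / OT 0 h 0 min; Sun reg 7 h 46 min / OT 0 h 0 min.
Totals: regular 42 h 17 min, overtime 0 h 0 min.

Regular 42.28 hours, overtime 0.00 hours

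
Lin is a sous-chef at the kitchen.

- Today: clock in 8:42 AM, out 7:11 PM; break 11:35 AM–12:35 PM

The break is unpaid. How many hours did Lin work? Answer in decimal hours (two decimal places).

9.48 hours

Today: 8:42 AM–7:11 PM = 10 h 29 min; less 60 min break → 9 h 29 min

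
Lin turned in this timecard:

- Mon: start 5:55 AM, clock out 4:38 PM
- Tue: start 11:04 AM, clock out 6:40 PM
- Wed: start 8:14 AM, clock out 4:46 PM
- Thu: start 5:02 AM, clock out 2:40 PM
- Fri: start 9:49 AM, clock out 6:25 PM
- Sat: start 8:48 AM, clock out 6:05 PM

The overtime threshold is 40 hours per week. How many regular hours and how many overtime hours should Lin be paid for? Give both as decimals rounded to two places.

Mon: 5:55 AM–4:38 PM = 10 h 43 min
Tue: 11:04 AM–6:40 PM = 7 h 36 min
Wed: 8:14 AM–4:46 PM = 8 h 32 min
Thu: 5:02 AM–2:40 PM = 9 h 38 min
Fri: 9:49 AM–6:25 PM = 8 h 36 min
Sat: 8:48 AM–6:05 PM = 9 h 17 min
Total worked: 54 h 22 min = 54.37 h.
Threshold 40 h → overtime 14 h 22 min, regular 40 h 0 min.

Regular 40.00 hours, overtime 14.37 hours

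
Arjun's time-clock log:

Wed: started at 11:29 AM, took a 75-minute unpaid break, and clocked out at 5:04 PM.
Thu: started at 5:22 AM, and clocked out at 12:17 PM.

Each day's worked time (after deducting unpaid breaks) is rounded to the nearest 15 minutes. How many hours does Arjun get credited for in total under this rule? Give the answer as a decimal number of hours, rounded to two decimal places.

11.25 hours

Wed: 11:29 AM–5:04 PM = 5 h 35 min − 75 min = 4 h 20 min → rounds to 4 h 15 min
Thu: 5:22 AM–12:17 PM = 6 h 55 min → rounds to 7 h 0 min
Total credited: 11 h 15 min.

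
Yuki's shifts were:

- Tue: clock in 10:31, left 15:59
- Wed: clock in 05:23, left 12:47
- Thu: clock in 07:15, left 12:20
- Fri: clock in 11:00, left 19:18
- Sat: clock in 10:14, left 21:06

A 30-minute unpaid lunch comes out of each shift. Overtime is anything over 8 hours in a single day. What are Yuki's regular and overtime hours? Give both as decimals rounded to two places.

Tue: 10:31–15:59 = 5 h 28 min; less 30 min break → 4 h 58 min
Wed: 05:23–12:47 = 7 h 24 min; less 30 min break → 6 h 54 min
Thu: 07:15–12:20 = 5 h 5 min; less 30 min break → 4 h 35 min
Fri: 11:00–19:18 = 8 h 18 min; less 30 min break → 7 h 48 min
Sat: 10:14–21:06 = 10 h 52 min; less 30 min break → 10 h 22 min
Tue reg 4 h 58 min / OT 0 h 0 min; Wed reg 6 h 54 min / OT 0 h 0 min; Thu reg 4 h 35 min / OT 0 h 0 min; Fri reg 7 h 48 min / OT 0 h 0 min; Sat reg 8 h 0 min / OT 2 h 22 min.
Totals: regular 32 h 15 min, overtime 2 h 22 min.

Regular 32.25 hours, overtime 2.37 hours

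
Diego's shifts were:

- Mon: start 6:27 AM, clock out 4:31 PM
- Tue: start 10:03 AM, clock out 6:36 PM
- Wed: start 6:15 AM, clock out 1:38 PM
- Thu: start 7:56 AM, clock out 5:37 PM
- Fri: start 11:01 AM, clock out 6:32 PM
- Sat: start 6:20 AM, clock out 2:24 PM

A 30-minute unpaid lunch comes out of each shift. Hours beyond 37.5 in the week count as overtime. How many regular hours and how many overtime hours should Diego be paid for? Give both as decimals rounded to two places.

Mon: 6:27 AM–4:31 PM = 10 h 4 min; less 30 min break → 9 h 34 min
Tue: 10:03 AM–6:36 PM = 8 h 33 min; less 30 min break → 8 h 3 min
Wed: 6:15 AM–1:38 PM = 7 h 23 min; less 30 min break → 6 h 53 min
Thu: 7:56 AM–5:37 PM = 9 h 41 min; less 30 min break → 9 h 11 min
Fri: 11:01 AM–6:32 PM = 7 h 31 min; less 30 min break → 7 h 1 min
Sat: 6:20 AM–2:24 PM = 8 h 4 min; less 30 min break → 7 h 34 min
Total worked: 48 h 16 min = 48.27 h.
Threshold 37.5 h → overtime 10 h 46 min, regular 37 h 30 min.

Regular 37.50 hours, overtime 10.77 hours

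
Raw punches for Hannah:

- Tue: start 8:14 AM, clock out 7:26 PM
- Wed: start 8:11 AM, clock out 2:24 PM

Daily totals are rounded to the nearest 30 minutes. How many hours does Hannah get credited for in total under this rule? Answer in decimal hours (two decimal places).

Tue: 8:14 AM–7:26 PM = 11 h 12 min → rounds to 11 h 0 min
Wed: 8:11 AM–2:24 PM = 6 h 13 min → rounds to 6 h 0 min
Total credited: 17 h 0 min.

17.00 hours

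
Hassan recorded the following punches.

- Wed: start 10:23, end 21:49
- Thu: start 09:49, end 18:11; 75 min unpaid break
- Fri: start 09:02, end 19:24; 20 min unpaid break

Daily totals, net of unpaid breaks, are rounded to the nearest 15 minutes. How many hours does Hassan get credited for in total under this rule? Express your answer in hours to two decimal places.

28.50 hours

Wed: 10:23–21:49 = 11 h 26 min → rounds to 11 h 30 min
Thu: 09:49–18:11 = 8 h 22 min − 75 min = 7 h 7 min → rounds to 7 h 0 min
Fri: 09:02–19:24 = 10 h 22 min − 20 min = 10 h 2 min → rounds to 10 h 0 min
Total credited: 28 h 30 min.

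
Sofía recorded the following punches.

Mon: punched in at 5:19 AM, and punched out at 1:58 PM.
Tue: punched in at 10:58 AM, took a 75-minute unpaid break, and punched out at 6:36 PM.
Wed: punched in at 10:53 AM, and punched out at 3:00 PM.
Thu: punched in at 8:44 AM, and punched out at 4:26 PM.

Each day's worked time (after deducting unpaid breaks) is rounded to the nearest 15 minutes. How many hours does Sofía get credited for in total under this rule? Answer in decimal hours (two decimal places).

Mon: 5:19 AM–1:58 PM = 8 h 39 min → rounds to 8 h 45 min
Tue: 10:58 AM–6:36 PM = 7 h 38 min − 75 min = 6 h 23 min → rounds to 6 h 30 min
Wed: 10:53 AM–3:00 PM = 4 h 7 min → rounds to 4 h 0 min
Thu: 8:44 AM–4:26 PM = 7 h 42 min → rounds to 7 h 45 min
Total credited: 27 h 0 min.

27.00 hours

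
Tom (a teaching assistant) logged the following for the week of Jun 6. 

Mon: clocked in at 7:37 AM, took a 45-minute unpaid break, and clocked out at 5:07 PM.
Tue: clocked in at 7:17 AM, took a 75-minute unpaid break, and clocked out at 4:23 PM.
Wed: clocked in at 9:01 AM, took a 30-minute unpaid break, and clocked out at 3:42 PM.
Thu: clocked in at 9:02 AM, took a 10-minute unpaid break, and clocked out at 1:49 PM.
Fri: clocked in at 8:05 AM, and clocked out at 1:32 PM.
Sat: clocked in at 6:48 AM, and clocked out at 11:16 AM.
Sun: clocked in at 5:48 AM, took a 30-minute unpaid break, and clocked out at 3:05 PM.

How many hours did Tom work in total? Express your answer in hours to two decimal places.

Mon: 7:37 AM–5:07 PM = 9 h 30 min; less 45 min break → 8 h 45 min
Tue: 7:17 AM–4:23 PM = 9 h 6 min; less 75 min break → 7 h 51 min
Wed: 9:01 AM–3:42 PM = 6 h 41 min; less 30 min break → 6 h 11 min
Thu: 9:02 AM–1:49 PM = 4 h 47 min; less 10 min break → 4 h 37 min
Fri: 8:05 AM–1:32 PM = 5 h 27 min
Sat: 6:48 AM–11:16 AM = 4 h 28 min
Sun: 5:48 AM–3:05 PM = 9 h 17 min; less 30 min break → 8 h 47 min
Total: 8 h 45 min + 7 h 51 min + 6 h 11 min + 4 h 37 min + 5 h 27 min + 4 h 28 min + 8 h 47 min = 46 h 6 min.

46.10 hours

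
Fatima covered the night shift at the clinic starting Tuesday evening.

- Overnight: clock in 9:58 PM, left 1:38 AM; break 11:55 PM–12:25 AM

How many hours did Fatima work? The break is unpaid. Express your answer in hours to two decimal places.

3.17 hours

Overnight: 9:58 PM → midnight = 2 h 2 min; midnight → 1:38 AM = 1 h 38 min; span 3 h 40 min; less 30 min break → 3 h 10 min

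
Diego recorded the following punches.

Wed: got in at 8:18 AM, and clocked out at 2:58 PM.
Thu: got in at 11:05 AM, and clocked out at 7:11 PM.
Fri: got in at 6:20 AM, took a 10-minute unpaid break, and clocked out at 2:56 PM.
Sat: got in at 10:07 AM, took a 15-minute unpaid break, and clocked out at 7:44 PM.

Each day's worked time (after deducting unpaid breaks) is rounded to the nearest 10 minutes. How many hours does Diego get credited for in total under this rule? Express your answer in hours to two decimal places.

32.67 hours

Wed: 8:18 AM–2:58 PM = 6 h 40 min → rounds to 6 h 40 min
Thu: 11:05 AM–7:11 PM = 8 h 6 min → rounds to 8 h 10 min
Fri: 6:20 AM–2:56 PM = 8 h 36 min − 10 min = 8 h 26 min → rounds to 8 h 30 min
Sat: 10:07 AM–7:44 PM = 9 h 37 min − 15 min = 9 h 22 min → rounds to 9 h 20 min
Total credited: 32 h 40 min.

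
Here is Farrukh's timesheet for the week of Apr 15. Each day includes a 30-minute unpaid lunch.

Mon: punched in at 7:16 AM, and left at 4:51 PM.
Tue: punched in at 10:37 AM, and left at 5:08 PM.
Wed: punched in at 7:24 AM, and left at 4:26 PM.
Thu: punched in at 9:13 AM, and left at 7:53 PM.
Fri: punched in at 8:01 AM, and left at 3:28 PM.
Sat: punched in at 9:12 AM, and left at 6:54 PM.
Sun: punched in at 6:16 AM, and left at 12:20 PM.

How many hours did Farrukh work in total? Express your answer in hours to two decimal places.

Mon: 7:16 AM–4:51 PM = 9 h 35 min; less 30 min break → 9 h 5 min
Tue: 10:37 AM–5:08 PM = 6 h 31 min; less 30 min break → 6 h 1 min
Wed: 7:24 AM–4:26 PM = 9 h 2 min; less 30 min break → 8 h 32 min
Thu: 9:13 AM–7:53 PM = 10 h 40 min; less 30 min break → 10 h 10 min
Fri: 8:01 AM–3:28 PM = 7 h 27 min; less 30 min break → 6 h 57 min
Sat: 9:12 AM–6:54 PM = 9 h 42 min; less 30 min break → 9 h 12 min
Sun: 6:16 AM–12:20 PM = 6 h 4 min; less 30 min break → 5 h 34 min
Total: 9 h 5 min + 6 h 1 min + 8 h 32 min + 10 h 10 min + 6 h 57 min + 9 h 12 min + 5 h 34 min = 55 h 31 min.

55.52 hours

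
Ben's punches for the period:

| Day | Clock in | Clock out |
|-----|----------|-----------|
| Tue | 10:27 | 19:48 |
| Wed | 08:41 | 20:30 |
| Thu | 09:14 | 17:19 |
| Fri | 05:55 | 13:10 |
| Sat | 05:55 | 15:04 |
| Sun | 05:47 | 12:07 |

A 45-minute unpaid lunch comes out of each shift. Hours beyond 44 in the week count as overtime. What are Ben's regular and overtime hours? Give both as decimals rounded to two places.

Regular 44.00 hours, overtime 3.48 hours

Tue: 10:27–19:48 = 9 h 21 min; less 45 min break → 8 h 36 min
Wed: 08:41–20:30 = 11 h 49 min; less 45 min break → 11 h 4 min
Thu: 09:14–17:19 = 8 h 5 min; less 45 min break → 7 h 20 min
Fri: 05:55–13:10 = 7 h 15 min; less 45 min break → 6 h 30 min
Sat: 05:55–15:04 = 9 h 9 min; less 45 min break → 8 h 24 min
Sun: 05:47–12:07 = 6 h 20 min; less 45 min break → 5 h 35 min
Total worked: 47 h 29 min = 47.48 h.
Threshold 44 h → overtime 3 h 29 min, regular 44 h 0 min.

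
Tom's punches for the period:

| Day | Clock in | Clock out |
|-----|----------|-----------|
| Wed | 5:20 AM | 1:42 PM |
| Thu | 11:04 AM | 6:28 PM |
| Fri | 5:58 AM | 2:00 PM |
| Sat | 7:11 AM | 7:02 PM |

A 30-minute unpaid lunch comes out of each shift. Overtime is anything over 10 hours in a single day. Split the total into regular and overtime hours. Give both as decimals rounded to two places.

Wed: 5:20 AM–1:42 PM = 8 h 22 min; less 30 min break → 7 h 52 min
Thu: 11:04 AM–6:28 PM = 7 h 24 min; less 30 min break → 6 h 54 min
Fri: 5:58 AM–2:00 PM = 8 h 2 min; less 30 min break → 7 h 32 min
Sat: 7:11 AM–7:02 PM = 11 h 51 min; less 30 min break → 11 h 21 min
Wed reg 7 h 52 min / OT 0 h 0 min; Thu reg 6 h 54 min / OT 0 h 0 min; Fri reg 7 h 32 min / OT 0 h 0 min; Sat reg 10 h 0 min / OT 1 h 21 min.
Totals: regular 32 h 18 min, overtime 1 h 21 min.

Regular 32.30 hours, overtime 1.35 hours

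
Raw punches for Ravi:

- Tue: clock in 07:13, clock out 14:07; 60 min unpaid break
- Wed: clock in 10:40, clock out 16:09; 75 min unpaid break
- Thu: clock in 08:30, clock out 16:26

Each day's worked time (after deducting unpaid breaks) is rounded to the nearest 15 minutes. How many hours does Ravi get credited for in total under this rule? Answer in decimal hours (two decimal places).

Tue: 07:13–14:07 = 6 h 54 min − 60 min = 5 h 54 min → rounds to 6 h 0 min
Wed: 10:40–16:09 = 5 h 29 min − 75 min = 4 h 14 min → rounds to 4 h 15 min
Thu: 08:30–16:26 = 7 h 56 min → rounds to 8 h 0 min
Total credited: 18 h 15 min.

18.25 hours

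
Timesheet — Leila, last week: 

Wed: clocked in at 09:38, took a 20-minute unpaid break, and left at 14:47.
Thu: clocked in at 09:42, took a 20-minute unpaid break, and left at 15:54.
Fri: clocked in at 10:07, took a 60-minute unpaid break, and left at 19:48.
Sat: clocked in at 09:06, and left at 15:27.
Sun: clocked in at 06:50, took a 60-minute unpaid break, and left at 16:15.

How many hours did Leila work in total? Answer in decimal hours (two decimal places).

Wed: 09:38–14:47 = 5 h 9 min; less 20 min break → 4 h 49 min
Thu: 09:42–15:54 = 6 h 12 min; less 20 min break → 5 h 52 min
Fri: 10:07–19:48 = 9 h 41 min; less 60 min break → 8 h 41 min
Sat: 09:06–15:27 = 6 h 21 min
Sun: 06:50–16:15 = 9 h 25 min; less 60 min break → 8 h 25 min
Total: 4 h 49 min + 5 h 52 min + 8 h 41 min + 6 h 21 min + 8 h 25 min = 34 h 8 min.

34.13 hours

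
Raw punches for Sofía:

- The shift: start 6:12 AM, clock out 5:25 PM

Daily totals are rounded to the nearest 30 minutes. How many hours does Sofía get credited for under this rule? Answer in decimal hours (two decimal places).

The shift: 6:12 AM–5:25 PM = 11 h 13 min → rounds to 11 h 0 min

11.00 hours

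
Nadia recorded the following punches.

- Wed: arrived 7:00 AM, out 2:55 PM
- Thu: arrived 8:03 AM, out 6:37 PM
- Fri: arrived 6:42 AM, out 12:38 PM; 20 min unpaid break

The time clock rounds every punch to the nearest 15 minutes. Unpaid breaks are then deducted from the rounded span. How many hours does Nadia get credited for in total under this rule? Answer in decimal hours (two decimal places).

24.17 hours

Wed: in 7:00 AM→7:00 AM, out 2:55 PM→3:00 PM; 8 h 0 min
Thu: in 8:03 AM→8:00 AM, out 6:37 PM→6:30 PM; 10 h 30 min
Fri: in 6:42 AM→6:45 AM, out 12:38 PM→12:45 PM; 6 h 0 min − 20 min = 5 h 40 min
Total credited: 24 h 10 min.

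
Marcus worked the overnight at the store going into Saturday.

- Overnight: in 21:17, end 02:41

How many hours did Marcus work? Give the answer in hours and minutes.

Overnight: 21:17 → midnight = 2 h 43 min; midnight → 02:41 = 2 h 41 min; span 5 h 24 min

5 h 24 min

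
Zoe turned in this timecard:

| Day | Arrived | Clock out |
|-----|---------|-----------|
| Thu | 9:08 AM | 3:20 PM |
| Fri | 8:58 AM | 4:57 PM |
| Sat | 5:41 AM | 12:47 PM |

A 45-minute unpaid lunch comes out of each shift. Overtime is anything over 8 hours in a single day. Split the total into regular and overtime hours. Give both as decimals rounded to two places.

Regular 19.03 hours, overtime 0.00 hours

Thu: 9:08 AM–3:20 PM = 6 h 12 min; less 45 min break → 5 h 27 min
Fri: 8:58 AM–4:57 PM = 7 h 59 min; less 45 min break → 7 h 14 min
Sat: 5:41 AM–12:47 PM = 7 h 6 min; less 45 min break → 6 h 21 min
Thu reg 5 h 27 min / OT 0 h 0 min; Fri reg 7 h 14 min / OT 0 h 0 min; Sat reg 6 h 21 min / OT 0 h 0 min.
Totals: regular 19 h 2 min, overtime 0 h 0 min.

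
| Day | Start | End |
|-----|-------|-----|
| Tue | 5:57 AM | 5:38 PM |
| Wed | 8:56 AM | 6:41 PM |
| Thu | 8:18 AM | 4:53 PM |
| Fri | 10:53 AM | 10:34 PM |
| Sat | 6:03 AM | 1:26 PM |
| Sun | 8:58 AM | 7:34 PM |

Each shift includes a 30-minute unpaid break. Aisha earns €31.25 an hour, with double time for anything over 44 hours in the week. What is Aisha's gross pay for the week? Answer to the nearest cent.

Tue: 5:57 AM–5:38 PM = 11 h 41 min; less 30 min break → 11 h 11 min
Wed: 8:56 AM–6:41 PM = 9 h 45 min; less 30 min break → 9 h 15 min
Thu: 8:18 AM–4:53 PM = 8 h 35 min; less 30 min break → 8 h 5 min
Fri: 10:53 AM–10:34 PM = 11 h 41 min; less 30 min break → 11 h 11 min
Sat: 6:03 AM–1:26 PM = 7 h 23 min; less 30 min break → 6 h 53 min
Sun: 8:58 AM–7:34 PM = 10 h 36 min; less 30 min break → 10 h 6 min
Total worked: 56 h 41 min = 3401 min.
Regular 44 h 0 min = 2640 min at €31.25/h; overtime 12 h 41 min = 761 min at €62.50/h.
Pay = (2640 × €31.25 + 761 × €62.50) ÷ 60 = €2167.71.

€2167.71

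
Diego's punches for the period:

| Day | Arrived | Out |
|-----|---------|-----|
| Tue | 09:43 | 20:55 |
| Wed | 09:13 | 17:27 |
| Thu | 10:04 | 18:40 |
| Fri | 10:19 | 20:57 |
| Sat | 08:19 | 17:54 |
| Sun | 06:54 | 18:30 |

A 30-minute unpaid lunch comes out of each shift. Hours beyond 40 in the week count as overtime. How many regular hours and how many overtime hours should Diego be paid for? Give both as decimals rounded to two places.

Regular 40.00 hours, overtime 16.85 hours

Tue: 09:43–20:55 = 11 h 12 min; less 30 min break → 10 h 42 min
Wed: 09:13–17:27 = 8 h 14 min; less 30 min break → 7 h 44 min
Thu: 10:04–18:40 = 8 h 36 min; less 30 min break → 8 h 6 min
Fri: 10:19–20:57 = 10 h 38 min; less 30 min break → 10 h 8 min
Sat: 08:19–17:54 = 9 h 35 min; less 30 min break → 9 h 5 min
Sun: 06:54–18:30 = 11 h 36 min; less 30 min break → 11 h 6 min
Total worked: 56 h 51 min = 56.85 h.
Threshold 40 h → overtime 16 h 51 min, regular 40 h 0 min.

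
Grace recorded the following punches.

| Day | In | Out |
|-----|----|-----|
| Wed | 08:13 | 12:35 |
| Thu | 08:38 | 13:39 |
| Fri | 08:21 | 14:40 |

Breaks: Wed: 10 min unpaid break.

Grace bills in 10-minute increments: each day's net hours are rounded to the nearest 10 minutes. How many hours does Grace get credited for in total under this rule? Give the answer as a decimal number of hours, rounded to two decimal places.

15.50 hours

Wed: 08:13–12:35 = 4 h 22 min − 10 min = 4 h 12 min → rounds to 4 h 10 min
Thu: 08:38–13:39 = 5 h 1 min → rounds to 5 h 0 min
Fri: 08:21–14:40 = 6 h 19 min → rounds to 6 h 20 min
Total credited: 15 h 30 min.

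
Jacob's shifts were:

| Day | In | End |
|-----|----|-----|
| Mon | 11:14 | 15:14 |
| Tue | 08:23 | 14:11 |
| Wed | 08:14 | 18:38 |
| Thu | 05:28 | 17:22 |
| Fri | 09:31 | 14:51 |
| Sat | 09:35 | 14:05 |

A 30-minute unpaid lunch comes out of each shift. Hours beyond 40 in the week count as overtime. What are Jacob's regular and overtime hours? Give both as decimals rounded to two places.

Mon: 11:14–15:14 = 4 h 0 min; less 30 min break → 3 h 30 min
Tue: 08:23–14:11 = 5 h 48 min; less 30 min break → 5 h 18 min
Wed: 08:14–18:38 = 10 h 24 min; less 30 min break → 9 h 54 min
Thu: 05:28–17:22 = 11 h 54 min; less 30 min break → 11 h 24 min
Fri: 09:31–14:51 = 5 h 20 min; less 30 min break → 4 h 50 min
Sat: 09:35–14:05 = 4 h 30 min; less 30 min break → 4 h 0 min
Total worked: 38 h 56 min = 38.93 h.
Threshold 40 h → overtime 0 h 0 min, regular 38 h 56 min.

Regular 38.93 hours, overtime 0.00 hours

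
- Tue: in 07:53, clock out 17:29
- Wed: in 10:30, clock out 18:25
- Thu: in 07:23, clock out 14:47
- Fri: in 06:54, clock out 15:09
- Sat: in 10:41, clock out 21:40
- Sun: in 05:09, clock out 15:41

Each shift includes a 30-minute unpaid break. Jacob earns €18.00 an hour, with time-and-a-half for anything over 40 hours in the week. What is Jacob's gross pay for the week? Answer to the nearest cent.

Tue: 07:53–17:29 = 9 h 36 min; less 30 min break → 9 h 6 min
Wed: 10:30–18:25 = 7 h 55 min; less 30 min break → 7 h 25 min
Thu: 07:23–14:47 = 7 h 24 min; less 30 min break → 6 h 54 min
Fri: 06:54–15:09 = 8 h 15 min; less 30 min break → 7 h 45 min
Sat: 10:41–21:40 = 10 h 59 min; less 30 min break → 10 h 29 min
Sun: 05:09–15:41 = 10 h 32 min; less 30 min break → 10 h 2 min
Total worked: 51 h 41 min = 3101 min.
Regular 40 h 0 min = 2400 min at €18.00/h; overtime 11 h 41 min = 701 min at €27.00/h.
Pay = (2400 × €18.00 + 701 × €27.00) ÷ 60 = €1035.45.

€1035.45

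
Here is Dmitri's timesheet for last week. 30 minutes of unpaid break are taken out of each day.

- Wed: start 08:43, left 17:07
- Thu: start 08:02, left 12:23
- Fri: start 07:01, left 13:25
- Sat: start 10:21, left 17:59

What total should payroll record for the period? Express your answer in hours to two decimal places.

Wed: 08:43–17:07 = 8 h 24 min; less 30 min break → 7 h 54 min
Thu: 08:02–12:23 = 4 h 21 min; less 30 min break → 3 h 51 min
Fri: 07:01–13:25 = 6 h 24 min; less 30 min break → 5 h 54 min
Sat: 10:21–17:59 = 7 h 38 min; less 30 min break → 7 h 8 min
Total: 7 h 54 min + 3 h 51 min + 5 h 54 min + 7 h 8 min = 24 h 47 min.

24.78 hours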